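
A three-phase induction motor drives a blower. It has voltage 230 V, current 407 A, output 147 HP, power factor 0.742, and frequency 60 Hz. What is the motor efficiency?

P_out = 147 × 746 = 109662 W
P_in = √3·V_L·I_L·cosφ = 1.732 × 230 × 407 × 0.742 = 120302 W
η = P_out / P_in = 109662 / 120302 = 0.912 = 91.2%

91.2 %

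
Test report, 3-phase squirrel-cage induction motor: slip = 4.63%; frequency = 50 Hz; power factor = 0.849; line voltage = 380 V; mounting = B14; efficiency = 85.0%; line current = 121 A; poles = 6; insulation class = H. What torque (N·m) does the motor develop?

575 N·m

P_in = √3·V·I·cosφ = 1.732 × 380 × 121 × 0.849 = 67612 W
P_out = η·P_in = 0.85 × 67612 = 57470 W
n_s = 120×50/6 = 1000 rpm; n = 1000×(1−0.0463) = 954 rpm
ω = 2π×954/60 = 99.9 rad/s
τ = P_out/ω = 57470/99.9 = 575 N·m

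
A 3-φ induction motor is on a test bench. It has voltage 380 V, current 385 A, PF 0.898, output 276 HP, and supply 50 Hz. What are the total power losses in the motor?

P_in = √3·V·I·cosφ = 1.732×380×385×0.898 = 227546 W
P_out = 276×746 = 205896 W
Losses = P_in − P_out = 227546 − 205896 = 21650 W

21.7 kW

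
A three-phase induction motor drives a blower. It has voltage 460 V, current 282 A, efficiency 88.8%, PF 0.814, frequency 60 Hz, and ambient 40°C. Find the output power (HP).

218 HP

P_in = √3·V·I·cosφ = 1.732 × 460 × 282 × 0.814 = 182885 W
P_out = η·P_in = 0.888 × 182885 = 162402 W
= 162402/746 = 218 HP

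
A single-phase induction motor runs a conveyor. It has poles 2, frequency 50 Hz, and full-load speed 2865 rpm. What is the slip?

n_s = 120f/p = 120×50/2 = 3000 rpm
s = (n_s − n)/n_s = (3000 − 2865)/3000 = 0.0450

4.5 %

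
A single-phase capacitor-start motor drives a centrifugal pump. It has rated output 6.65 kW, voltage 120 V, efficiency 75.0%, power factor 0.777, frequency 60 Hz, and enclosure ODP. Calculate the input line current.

P_out = 6.65 kW = 6650 W
P_in = P_out / η = 6650 / 0.750 = 8867 W
I = P_in / (V·cosφ) = 8867 / (120 × 0.777) = 95.1 A

95.1 A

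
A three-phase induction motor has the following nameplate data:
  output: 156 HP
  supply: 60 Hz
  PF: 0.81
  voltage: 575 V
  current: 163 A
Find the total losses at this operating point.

P_in = √3·V·I·cosφ = 1.732×575×163×0.81 = 131489 W
P_out = 156×746 = 116376 W
Losses = P_in − P_out = 131489 − 116376 = 15113 W

15.1 kW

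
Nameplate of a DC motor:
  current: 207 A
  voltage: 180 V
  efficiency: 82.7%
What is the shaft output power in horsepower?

41.3 HP

P_in = V·I = 180 × 207 = 37260 W
P_out = η·P_in = 0.827 × 37260 = 30814 W
= 30814/746 = 41.3 HP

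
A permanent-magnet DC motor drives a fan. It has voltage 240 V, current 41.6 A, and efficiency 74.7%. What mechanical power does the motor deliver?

7.46 kW

P_in = V·I = 240 × 41.6 = 9984 W
P_out = η·P_in = 0.747 × 9984 = 7458 W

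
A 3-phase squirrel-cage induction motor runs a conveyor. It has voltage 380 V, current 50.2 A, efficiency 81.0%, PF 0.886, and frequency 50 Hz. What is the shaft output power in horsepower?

31.8 HP

P_in = √3·V·I·cosφ = 1.732 × 380 × 50.2 × 0.886 = 29273 W
P_out = η·P_in = 0.81 × 29273 = 23711 W
= 23711/746 = 31.8 HP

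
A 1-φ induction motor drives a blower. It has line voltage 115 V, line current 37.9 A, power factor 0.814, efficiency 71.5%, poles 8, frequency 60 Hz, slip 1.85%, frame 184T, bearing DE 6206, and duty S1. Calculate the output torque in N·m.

27.4 N·m

P_in = V·I·cosφ = 115 × 37.9 × 0.814 = 3548 W
P_out = η·P_in = 0.715 × 3548 = 2537 W
n_s = 120×60/8 = 900 rpm; n = 900×(1−0.0185) = 883 rpm
ω = 2π×883/60 = 92.47 rad/s
τ = P_out/ω = 2537/92.47 = 27.4 N·m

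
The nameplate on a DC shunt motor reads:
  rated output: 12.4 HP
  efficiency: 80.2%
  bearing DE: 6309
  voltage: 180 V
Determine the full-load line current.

P_out = 12.4 × 746 = 9250 W
P_in = P_out / η = 9250 / 0.802 = 11534 W
I = P_in / V = 11534 / 180 = 64.1 A

64.1 A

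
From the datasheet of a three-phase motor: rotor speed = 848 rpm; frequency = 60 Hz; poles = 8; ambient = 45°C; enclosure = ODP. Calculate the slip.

5.8 %

n_s = 120f/p = 120×60/8 = 900 rpm
s = (n_s − n)/n_s = (900 − 848)/900 = 0.0578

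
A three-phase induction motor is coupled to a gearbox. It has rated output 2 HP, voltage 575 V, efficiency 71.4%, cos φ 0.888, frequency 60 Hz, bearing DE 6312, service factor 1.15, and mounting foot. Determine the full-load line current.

P_out = 2 × 746 = 1492 W
P_in = P_out / η = 1492 / 0.714 = 2090 W
I_L = P_in / (√3·V_L·cosφ) = 2090 / (1.732 × 575 × 0.888) = 2.36 A

2.36 A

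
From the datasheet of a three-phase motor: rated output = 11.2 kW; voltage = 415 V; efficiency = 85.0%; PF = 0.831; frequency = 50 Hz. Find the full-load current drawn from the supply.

22.1 A

P_out = 11.2 kW = 11200 W
P_in = P_out / η = 11200 / 0.850 = 13176 W
I_L = P_in / (√3·V_L·cosφ) = 13176 / (1.732 × 415 × 0.831) = 22.1 A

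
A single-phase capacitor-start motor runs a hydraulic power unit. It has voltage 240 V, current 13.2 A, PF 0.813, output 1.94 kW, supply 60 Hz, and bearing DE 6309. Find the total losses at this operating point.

636 W

P_in = V·I·cosφ = 240×13.2×0.813 = 2576 W
P_out = 1940 W
Losses = P_in − P_out = 2576 − 1940 = 636 W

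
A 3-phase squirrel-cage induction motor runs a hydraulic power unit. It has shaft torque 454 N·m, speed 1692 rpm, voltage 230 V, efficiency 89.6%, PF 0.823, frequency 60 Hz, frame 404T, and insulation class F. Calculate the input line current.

ω = 2π×1692/60 = 177.2 rad/s; P_out = τω = 454 × 177.2 = 80449 W
P_in = P_out / η = 80449 / 0.896 = 89787 W
I_L = P_in / (√3·V_L·cosφ) = 89787 / (1.732 × 230 × 0.823) = 274 A

274 A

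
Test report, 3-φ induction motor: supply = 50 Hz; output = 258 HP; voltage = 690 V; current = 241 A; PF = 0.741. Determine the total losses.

P_in = √3·V·I·cosφ = 1.732×690×241×0.741 = 213419 W
P_out = 258×746 = 192468 W
Losses = P_in − P_out = 213419 − 192468 = 20951 W

21000 W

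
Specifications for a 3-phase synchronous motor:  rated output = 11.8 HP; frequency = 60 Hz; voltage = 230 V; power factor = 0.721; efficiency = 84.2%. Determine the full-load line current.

P_out = 11.8 × 746 = 8803 W
P_in = P_out / η = 8803 / 0.842 = 10455 W
I_L = P_in / (√3·V_L·cosφ) = 10455 / (1.732 × 230 × 0.721) = 36.4 A

36.4 A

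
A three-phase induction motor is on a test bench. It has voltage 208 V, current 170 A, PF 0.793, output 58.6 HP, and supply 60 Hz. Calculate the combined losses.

P_in = √3·V·I·cosφ = 1.732×208×170×0.793 = 48566 W
P_out = 58.6×746 = 43716 W
Losses = P_in − P_out = 48566 − 43716 = 4850 W

4850 W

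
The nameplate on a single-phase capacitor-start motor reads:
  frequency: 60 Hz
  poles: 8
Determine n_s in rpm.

900 rpm

n_s = 120f/p = 120×60/8 = 900 rpm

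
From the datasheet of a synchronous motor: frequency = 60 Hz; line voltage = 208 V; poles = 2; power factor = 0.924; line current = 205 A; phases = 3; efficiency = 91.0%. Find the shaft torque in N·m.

165 N·m

P_in = √3·V·I·cosφ = 1.732 × 208 × 205 × 0.924 = 68240 W
P_out = η·P_in = 0.91 × 68240 = 62098 W
n = n_s = 120×60/2 = 3600 rpm (synchronous)
ω = 2π×3600/60 = 377 rad/s
τ = P_out/ω = 62098/377 = 165 N·m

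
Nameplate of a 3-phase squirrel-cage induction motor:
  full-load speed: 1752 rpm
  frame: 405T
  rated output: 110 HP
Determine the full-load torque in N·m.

447 N·m

P_out = 110 × 746 = 82060 W
ω = 2π × 1752/60 = 183.5 rad/s
τ = P_out/ω = 82060/183.5 = 447 N·m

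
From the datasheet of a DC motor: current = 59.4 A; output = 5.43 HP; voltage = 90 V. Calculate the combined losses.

1300 W

P_in = V·I = 90×59.4 = 5346 W
P_out = 5.43×746 = 4051 W
Losses = P_in − P_out = 5346 − 4051 = 1295 W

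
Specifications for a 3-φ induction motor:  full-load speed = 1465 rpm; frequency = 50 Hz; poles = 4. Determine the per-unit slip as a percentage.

2.3 %

n_s = 120f/p = 120×50/4 = 1500 rpm
s = (n_s − n)/n_s = (1500 − 1465)/1500 = 0.0233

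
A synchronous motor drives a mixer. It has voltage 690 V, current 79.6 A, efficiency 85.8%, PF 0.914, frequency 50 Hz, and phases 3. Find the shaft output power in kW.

74.6 kW

P_in = √3·V·I·cosφ = 1.732 × 690 × 79.6 × 0.914 = 86947 W
P_out = η·P_in = 0.858 × 86947 = 74601 W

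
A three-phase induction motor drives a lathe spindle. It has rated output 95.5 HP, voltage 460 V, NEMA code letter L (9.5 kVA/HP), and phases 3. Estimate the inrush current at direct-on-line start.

S_LR = 9.5 × 95.5 = 907.25 kVA
I_LR = S_LR/(√3·V_L) = 907250/(1.732×460) = 1140 A

1140 A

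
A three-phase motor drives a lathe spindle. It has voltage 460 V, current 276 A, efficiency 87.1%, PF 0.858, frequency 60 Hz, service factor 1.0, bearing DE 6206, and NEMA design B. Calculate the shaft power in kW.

P_in = √3·V·I·cosφ = 1.732 × 460 × 276 × 0.858 = 188670 W
P_out = η·P_in = 0.871 × 188670 = 164332 W

164 kW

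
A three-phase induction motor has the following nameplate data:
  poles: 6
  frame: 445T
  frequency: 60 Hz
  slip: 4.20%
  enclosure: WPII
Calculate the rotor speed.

n_s = 120f/p = 120×60/6 = 1200 rpm
n = n_s(1 − s) = 1200 × (1 − 0.042) = 1150 rpm

1150 rpm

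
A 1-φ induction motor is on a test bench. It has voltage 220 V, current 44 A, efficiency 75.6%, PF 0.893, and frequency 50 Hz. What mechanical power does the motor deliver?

6.54 kW

P_in = V·I·cosφ = 220 × 44 × 0.893 = 8644 W
P_out = η·P_in = 0.756 × 8644 = 6535 W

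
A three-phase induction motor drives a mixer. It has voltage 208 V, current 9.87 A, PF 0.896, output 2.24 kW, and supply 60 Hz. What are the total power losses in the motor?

P_in = √3·V·I·cosφ = 1.732×208×9.87×0.896 = 3186 W
P_out = 2240 W
Losses = P_in − P_out = 3186 − 2240 = 946 W

946 W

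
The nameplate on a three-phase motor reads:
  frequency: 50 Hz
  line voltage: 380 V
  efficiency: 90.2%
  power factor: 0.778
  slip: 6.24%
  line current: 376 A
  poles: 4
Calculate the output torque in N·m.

P_in = √3·V·I·cosφ = 1.732 × 380 × 376 × 0.778 = 192530 W
P_out = η·P_in = 0.902 × 192530 = 173662 W
n_s = 120×50/4 = 1500 rpm; n = 1500×(1−0.0624) = 1406 rpm
ω = 2π×1406/60 = 147.2 rad/s
τ = P_out/ω = 173662/147.2 = 1180 N·m

1180 N·m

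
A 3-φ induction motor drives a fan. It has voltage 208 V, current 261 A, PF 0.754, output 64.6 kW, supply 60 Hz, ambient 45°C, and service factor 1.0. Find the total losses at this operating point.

6.3 kW

P_in = √3·V·I·cosφ = 1.732×208×261×0.754 = 70896 W
P_out = 64600 W
Losses = P_in − P_out = 70896 − 64600 = 6296 W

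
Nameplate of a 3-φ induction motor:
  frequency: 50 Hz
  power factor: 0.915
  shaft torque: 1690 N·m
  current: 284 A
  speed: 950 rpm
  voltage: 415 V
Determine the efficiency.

90.0 %

ω = 2π × 950/60 = 99.48 rad/s; P_out = τω = 1690 × 99.48 = 168121 W
P_in = √3·V_L·I_L·cosφ = 1.732 × 415 × 284 × 0.915 = 186782 W
η = P_out / P_in = 168121 / 186782 = 0.900 = 90.0%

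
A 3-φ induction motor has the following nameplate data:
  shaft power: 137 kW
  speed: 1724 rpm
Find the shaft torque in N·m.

ω = 2π × 1724/60 = 180.5 rad/s
τ = P/ω = 137000/180.5 = 759 N·m

759 N·m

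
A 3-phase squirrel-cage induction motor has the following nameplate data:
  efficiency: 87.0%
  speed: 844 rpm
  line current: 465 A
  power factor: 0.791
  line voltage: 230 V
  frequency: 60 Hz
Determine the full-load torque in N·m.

P_in = √3·V·I·cosφ = 1.732 × 230 × 465 × 0.791 = 146523 W
P_out = η·P_in = 0.87 × 146523 = 127475 W
n = 844 rpm
ω = 2π×844/60 = 88.38 rad/s
τ = P_out/ω = 127475/88.38 = 1440 N·m

1440 N·m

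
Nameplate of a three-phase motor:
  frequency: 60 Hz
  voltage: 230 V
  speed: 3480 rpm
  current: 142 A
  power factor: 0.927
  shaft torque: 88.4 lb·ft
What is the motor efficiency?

83.3 %

τ = 88.4 lb·ft × 1.356 = 119.9 N·m
ω = 2π × 3480/60 = 364.4 rad/s; P_out = τω = 119.9 × 364.4 = 43692 W
P_in = √3·V_L·I_L·cosφ = 1.732 × 230 × 142 × 0.927 = 52438 W
η = P_out / P_in = 43692 / 52438 = 0.833 = 83.3%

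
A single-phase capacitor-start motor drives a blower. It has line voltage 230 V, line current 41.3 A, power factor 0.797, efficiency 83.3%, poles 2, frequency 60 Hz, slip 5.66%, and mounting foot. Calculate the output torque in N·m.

17.7 N·m

P_in = V·I·cosφ = 230 × 41.3 × 0.797 = 7571 W
P_out = η·P_in = 0.833 × 7571 = 6307 W
n_s = 120×60/2 = 3600 rpm; n = 3600×(1−0.0566) = 3396 rpm
ω = 2π×3396/60 = 355.6 rad/s
τ = P_out/ω = 6307/355.6 = 17.7 N·m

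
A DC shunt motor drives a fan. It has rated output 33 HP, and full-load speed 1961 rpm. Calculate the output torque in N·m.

120 N·m

P_out = 33 × 746 = 24618 W
ω = 2π × 1961/60 = 205.4 rad/s
τ = P_out/ω = 24618/205.4 = 120 N·m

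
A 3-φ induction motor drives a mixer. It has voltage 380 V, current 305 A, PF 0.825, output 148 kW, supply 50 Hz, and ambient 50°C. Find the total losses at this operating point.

17600 W

P_in = √3·V·I·cosφ = 1.732×380×305×0.825 = 165610 W
P_out = 148000 W
Losses = P_in − P_out = 165610 − 148000 = 17610 W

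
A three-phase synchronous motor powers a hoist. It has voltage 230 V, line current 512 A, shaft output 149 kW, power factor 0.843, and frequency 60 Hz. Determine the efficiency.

P_out = 149 kW = 149000 W
P_in = √3·V_L·I_L·cosφ = 1.732 × 230 × 512 × 0.843 = 171939 W
η = P_out / P_in = 149000 / 171939 = 0.867 = 86.7%

86.7 %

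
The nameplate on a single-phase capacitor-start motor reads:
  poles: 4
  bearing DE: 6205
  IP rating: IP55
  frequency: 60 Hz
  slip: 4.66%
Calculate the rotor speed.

1716 rpm

n_s = 120f/p = 120×60/4 = 1800 rpm
n = n_s(1 − s) = 1800 × (1 − 0.0466) = 1716 rpm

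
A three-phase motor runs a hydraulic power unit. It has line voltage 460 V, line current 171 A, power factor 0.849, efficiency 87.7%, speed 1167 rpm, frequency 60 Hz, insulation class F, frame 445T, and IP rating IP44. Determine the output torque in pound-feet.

612 lb·ft

P_in = √3·V·I·cosφ = 1.732 × 460 × 171 × 0.849 = 115667 W
P_out = η·P_in = 0.877 × 115667 = 101440 W
n = 1167 rpm
ω = 2π×1167/60 = 122.2 rad/s
τ = P_out/ω = 101440/122.2 = 830.1 N·m
In lb·ft: 830.1/1.356 = 612 lb·ft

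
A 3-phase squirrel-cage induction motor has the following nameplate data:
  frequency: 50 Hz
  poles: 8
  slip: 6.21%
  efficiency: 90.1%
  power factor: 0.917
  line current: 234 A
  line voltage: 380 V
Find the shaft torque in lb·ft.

1270 lb·ft

P_in = √3·V·I·cosφ = 1.732 × 380 × 234 × 0.917 = 141227 W
P_out = η·P_in = 0.901 × 141227 = 127246 W
n_s = 120×50/8 = 750 rpm; n = 750×(1−0.0621) = 703 rpm
ω = 2π×703/60 = 73.62 rad/s
τ = P_out/ω = 127246/73.62 = 1728 N·m
In lb·ft: 1728/1.356 = 1270 lb·ft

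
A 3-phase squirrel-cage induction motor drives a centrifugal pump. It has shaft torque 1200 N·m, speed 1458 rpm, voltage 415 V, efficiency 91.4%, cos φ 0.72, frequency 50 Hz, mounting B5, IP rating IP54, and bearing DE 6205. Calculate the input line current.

387 A

ω = 2π×1458/60 = 152.7 rad/s; P_out = τω = 1200 × 152.7 = 183240 W
P_in = P_out / η = 183240 / 0.914 = 200481 W
I_L = P_in / (√3·V_L·cosφ) = 200481 / (1.732 × 415 × 0.72) = 387 A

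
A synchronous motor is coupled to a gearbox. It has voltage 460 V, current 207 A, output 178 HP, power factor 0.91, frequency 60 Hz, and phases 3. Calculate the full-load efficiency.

88.5 %

P_out = 178 × 746 = 132788 W
P_in = √3·V_L·I_L·cosφ = 1.732 × 460 × 207 × 0.91 = 150078 W
η = P_out / P_in = 132788 / 150078 = 0.885 = 88.5%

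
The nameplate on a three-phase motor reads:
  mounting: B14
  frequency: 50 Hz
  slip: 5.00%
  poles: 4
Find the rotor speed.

1425 rpm

n_s = 120f/p = 120×50/4 = 1500 rpm
n = n_s(1 − s) = 1500 × (1 − 0.05) = 1425 rpm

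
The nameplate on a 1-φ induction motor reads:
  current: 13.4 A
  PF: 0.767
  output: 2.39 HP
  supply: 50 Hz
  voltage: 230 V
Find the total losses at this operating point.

P_in = V·I·cosφ = 230×13.4×0.767 = 2364 W
P_out = 2.39×746 = 1783 W
Losses = P_in − P_out = 2364 − 1783 = 581 W

581 W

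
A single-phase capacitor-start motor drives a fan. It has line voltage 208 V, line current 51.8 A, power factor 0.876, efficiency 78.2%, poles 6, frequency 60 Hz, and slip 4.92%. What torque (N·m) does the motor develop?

P_in = V·I·cosφ = 208 × 51.8 × 0.876 = 9438 W
P_out = η·P_in = 0.782 × 9438 = 7381 W
n_s = 120×60/6 = 1200 rpm; n = 1200×(1−0.0492) = 1141 rpm
ω = 2π×1141/60 = 119.5 rad/s
τ = P_out/ω = 7381/119.5 = 61.8 N·m

61.8 N·m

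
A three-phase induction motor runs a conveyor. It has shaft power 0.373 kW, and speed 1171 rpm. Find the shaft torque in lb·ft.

2.24 lb·ft

ω = 2π × 1171/60 = 122.6 rad/s
τ = P/ω = 373/122.6 = 3.042 N·m
In lb·ft: 3.042/1.356 = 2.24 lb·ft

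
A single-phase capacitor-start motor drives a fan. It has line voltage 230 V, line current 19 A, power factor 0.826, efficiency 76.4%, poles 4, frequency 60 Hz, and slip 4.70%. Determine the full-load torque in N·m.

P_in = V·I·cosφ = 230 × 19 × 0.826 = 3610 W
P_out = η·P_in = 0.764 × 3610 = 2758 W
n_s = 120×60/4 = 1800 rpm; n = 1800×(1−0.047) = 1715 rpm
ω = 2π×1715/60 = 179.6 rad/s
τ = P_out/ω = 2758/179.6 = 15.4 N·m

15.4 N·m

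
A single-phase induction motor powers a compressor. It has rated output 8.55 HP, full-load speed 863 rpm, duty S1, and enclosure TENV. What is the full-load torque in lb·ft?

P_out = 8.55 × 746 = 6378 W
ω = 2π × 863/60 = 90.37 rad/s
τ = P_out/ω = 6378/90.37 = 70.58 N·m
In lb·ft: 70.58/1.356 = 52.1 lb·ft

52.1 lb·ft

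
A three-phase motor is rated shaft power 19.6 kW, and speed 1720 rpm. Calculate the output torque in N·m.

109 N·m

ω = 2π × 1720/60 = 180.1 rad/s
τ = P/ω = 19600/180.1 = 109 N·m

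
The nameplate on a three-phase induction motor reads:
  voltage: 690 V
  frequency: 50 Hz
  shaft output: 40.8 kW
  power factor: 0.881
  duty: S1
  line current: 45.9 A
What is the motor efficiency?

84.4 %

P_out = 40.8 kW = 40800 W
P_in = √3·V_L·I_L·cosφ = 1.732 × 690 × 45.9 × 0.881 = 48327 W
η = P_out / P_in = 40800 / 48327 = 0.844 = 84.4%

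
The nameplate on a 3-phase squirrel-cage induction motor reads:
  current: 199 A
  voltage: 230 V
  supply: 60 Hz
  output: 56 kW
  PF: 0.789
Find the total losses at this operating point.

P_in = √3·V·I·cosφ = 1.732×230×199×0.789 = 62547 W
P_out = 56000 W
Losses = P_in − P_out = 62547 − 56000 = 6547 W

6.55 kW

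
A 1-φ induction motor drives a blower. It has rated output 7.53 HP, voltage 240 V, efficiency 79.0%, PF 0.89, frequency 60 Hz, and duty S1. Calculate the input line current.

P_out = 7.53 × 746 = 5617 W
P_in = P_out / η = 5617 / 0.790 = 7110 W
I = P_in / (V·cosφ) = 7110 / (240 × 0.89) = 33.3 A

33.3 A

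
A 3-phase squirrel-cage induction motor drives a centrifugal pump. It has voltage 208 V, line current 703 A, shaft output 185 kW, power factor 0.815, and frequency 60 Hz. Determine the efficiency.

89.6 %

P_out = 185 kW = 185000 W
P_in = √3·V_L·I_L·cosφ = 1.732 × 208 × 703 × 0.815 = 206407 W
η = P_out / P_in = 185000 / 206407 = 0.896 = 89.6%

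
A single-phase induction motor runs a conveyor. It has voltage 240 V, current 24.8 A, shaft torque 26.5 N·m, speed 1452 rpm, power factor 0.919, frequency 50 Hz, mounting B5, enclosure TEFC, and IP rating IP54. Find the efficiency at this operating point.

ω = 2π × 1452/60 = 152.1 rad/s; P_out = τω = 26.5 × 152.1 = 4031 W
P_in = V·I·cosφ = 240 × 24.8 × 0.919 = 5470 W
η = P_out / P_in = 4031 / 5470 = 0.737 = 73.7%

73.7 %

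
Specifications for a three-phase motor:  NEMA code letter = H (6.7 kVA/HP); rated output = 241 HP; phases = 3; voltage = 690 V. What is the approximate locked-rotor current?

S_LR = 6.7 × 241 = 1614.7 kVA
I_LR = S_LR/(√3·V_L) = 1614700/(1.732×690) = 1350 A

1350 A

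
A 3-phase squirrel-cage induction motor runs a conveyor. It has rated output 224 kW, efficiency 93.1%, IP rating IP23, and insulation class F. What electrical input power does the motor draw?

241 kW

P_out = 224000 W
P_in = P_out/η = 224000/0.931 = 240602 W = 241 kW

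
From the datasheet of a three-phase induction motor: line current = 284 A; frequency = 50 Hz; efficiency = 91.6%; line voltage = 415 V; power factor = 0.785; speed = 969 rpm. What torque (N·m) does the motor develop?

P_in = √3·V·I·cosφ = 1.732 × 415 × 284 × 0.785 = 160245 W
P_out = η·P_in = 0.916 × 160245 = 146784 W
n = 969 rpm
ω = 2π×969/60 = 101.5 rad/s
τ = P_out/ω = 146784/101.5 = 1450 N·m

1450 N·m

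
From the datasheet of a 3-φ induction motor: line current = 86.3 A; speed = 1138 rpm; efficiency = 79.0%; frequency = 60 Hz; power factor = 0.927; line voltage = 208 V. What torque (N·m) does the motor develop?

P_in = √3·V·I·cosφ = 1.732 × 208 × 86.3 × 0.927 = 28821 W
P_out = η·P_in = 0.79 × 28821 = 22769 W
n = 1138 rpm
ω = 2π×1138/60 = 119.2 rad/s
τ = P_out/ω = 22769/119.2 = 191 N·m

191 N·m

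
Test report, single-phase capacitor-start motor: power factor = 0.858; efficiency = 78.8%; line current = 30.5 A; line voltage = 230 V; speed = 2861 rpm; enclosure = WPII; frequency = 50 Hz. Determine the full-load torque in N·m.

P_in = V·I·cosφ = 230 × 30.5 × 0.858 = 6019 W
P_out = η·P_in = 0.788 × 6019 = 4743 W
n = 2861 rpm
ω = 2π×2861/60 = 299.6 rad/s
τ = P_out/ω = 4743/299.6 = 15.8 N·m

15.8 N·m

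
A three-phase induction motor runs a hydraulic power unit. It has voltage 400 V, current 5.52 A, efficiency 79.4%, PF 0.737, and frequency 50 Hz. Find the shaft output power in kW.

P_in = √3·V·I·cosφ = 1.732 × 400 × 5.52 × 0.737 = 2818 W
P_out = η·P_in = 0.794 × 2818 = 2237 W

2.24 kW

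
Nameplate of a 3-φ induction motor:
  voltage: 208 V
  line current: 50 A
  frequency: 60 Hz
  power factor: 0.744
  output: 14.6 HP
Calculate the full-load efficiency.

P_out = 14.6 × 746 = 10892 W
P_in = √3·V_L·I_L·cosφ = 1.732 × 208 × 50 × 0.744 = 13402 W
η = P_out / P_in = 10892 / 13402 = 0.813 = 81.3%

81.3 %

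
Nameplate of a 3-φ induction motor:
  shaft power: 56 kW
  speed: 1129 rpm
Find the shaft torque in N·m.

474 N·m

ω = 2π × 1129/60 = 118.2 rad/s
τ = P/ω = 56000/118.2 = 474 N·m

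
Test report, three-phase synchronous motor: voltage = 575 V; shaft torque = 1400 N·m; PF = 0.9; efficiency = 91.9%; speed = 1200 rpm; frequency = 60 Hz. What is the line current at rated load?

ω = 2π×1200/60 = 125.7 rad/s; P_out = τω = 1400 × 125.7 = 175980 W
P_in = P_out / η = 175980 / 0.919 = 191491 W
I_L = P_in / (√3·V_L·cosφ) = 191491 / (1.732 × 575 × 0.9) = 214 A

214 A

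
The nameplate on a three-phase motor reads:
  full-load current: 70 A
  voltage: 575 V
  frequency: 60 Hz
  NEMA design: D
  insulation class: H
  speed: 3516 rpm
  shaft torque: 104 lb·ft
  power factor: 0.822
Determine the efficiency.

90.6 %

τ = 104 lb·ft × 1.356 = 141 N·m
ω = 2π × 3516/60 = 368.2 rad/s; P_out = τω = 141 × 368.2 = 51916 W
P_in = √3·V_L·I_L·cosφ = 1.732 × 575 × 70 × 0.822 = 57304 W
η = P_out / P_in = 51916 / 57304 = 0.906 = 90.6%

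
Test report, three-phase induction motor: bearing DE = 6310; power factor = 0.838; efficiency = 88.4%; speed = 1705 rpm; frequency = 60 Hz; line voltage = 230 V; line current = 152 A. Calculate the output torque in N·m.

251 N·m

P_in = √3·V·I·cosφ = 1.732 × 230 × 152 × 0.838 = 50742 W
P_out = η·P_in = 0.884 × 50742 = 44856 W
n = 1705 rpm
ω = 2π×1705/60 = 178.5 rad/s
τ = P_out/ω = 44856/178.5 = 251 N·m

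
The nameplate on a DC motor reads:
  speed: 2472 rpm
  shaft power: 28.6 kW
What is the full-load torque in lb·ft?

81.5 lb·ft

ω = 2π × 2472/60 = 258.9 rad/s
τ = P/ω = 28600/258.9 = 110.5 N·m
In lb·ft: 110.5/1.356 = 81.5 lb·ft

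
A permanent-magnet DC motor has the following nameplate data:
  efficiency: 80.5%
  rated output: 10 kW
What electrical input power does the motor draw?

P_out = 10000 W
P_in = P_out/η = 10000/0.805 = 12422 W = 12.4 kW

12.4 kW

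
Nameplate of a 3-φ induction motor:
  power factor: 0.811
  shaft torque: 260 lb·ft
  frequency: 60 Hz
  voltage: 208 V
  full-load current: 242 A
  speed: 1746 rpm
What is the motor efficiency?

τ = 260 lb·ft × 1.356 = 352.6 N·m
ω = 2π × 1746/60 = 182.8 rad/s; P_out = τω = 352.6 × 182.8 = 64455 W
P_in = √3·V_L·I_L·cosφ = 1.732 × 208 × 242 × 0.811 = 70705 W
η = P_out / P_in = 64455 / 70705 = 0.912 = 91.2%

91.2 %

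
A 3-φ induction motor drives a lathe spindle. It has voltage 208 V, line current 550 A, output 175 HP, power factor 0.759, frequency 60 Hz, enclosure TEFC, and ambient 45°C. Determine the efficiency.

86.8 %

P_out = 175 × 746 = 130550 W
P_in = √3·V_L·I_L·cosφ = 1.732 × 208 × 550 × 0.759 = 150389 W
η = P_out / P_in = 130550 / 150389 = 0.868 = 86.8%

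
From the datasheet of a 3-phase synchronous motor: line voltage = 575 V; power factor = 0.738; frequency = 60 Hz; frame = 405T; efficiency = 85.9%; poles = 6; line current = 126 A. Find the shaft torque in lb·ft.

467 lb·ft

P_in = √3·V·I·cosφ = 1.732 × 575 × 126 × 0.738 = 92607 W
P_out = η·P_in = 0.859 × 92607 = 79549 W
n = n_s = 120×60/6 = 1200 rpm (synchronous)
ω = 2π×1200/60 = 125.7 rad/s
τ = P_out/ω = 79549/125.7 = 632.8 N·m
In lb·ft: 632.8/1.356 = 467 lb·ft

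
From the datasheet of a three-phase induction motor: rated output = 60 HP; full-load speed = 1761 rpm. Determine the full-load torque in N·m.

P_out = 60 × 746 = 44760 W
ω = 2π × 1761/60 = 184.4 rad/s
τ = P_out/ω = 44760/184.4 = 243 N·m

243 N·m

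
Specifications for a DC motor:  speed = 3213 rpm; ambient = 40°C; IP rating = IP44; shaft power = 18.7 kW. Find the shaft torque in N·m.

55.6 N·m

ω = 2π × 3213/60 = 336.5 rad/s
τ = P/ω = 18700/336.5 = 55.6 N·m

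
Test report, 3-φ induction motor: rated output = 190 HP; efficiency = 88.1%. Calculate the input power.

P_out = 190 × 746 = 141740 W
P_in = P_out/η = 141740/0.881 = 160885 W = 161 kW

161 kW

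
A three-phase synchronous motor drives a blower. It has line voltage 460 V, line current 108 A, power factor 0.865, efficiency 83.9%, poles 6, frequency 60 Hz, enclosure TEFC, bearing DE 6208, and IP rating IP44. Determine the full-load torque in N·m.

P_in = √3·V·I·cosφ = 1.732 × 460 × 108 × 0.865 = 74430 W
P_out = η·P_in = 0.839 × 74430 = 62447 W
n = n_s = 120×60/6 = 1200 rpm (synchronous)
ω = 2π×1200/60 = 125.7 rad/s
τ = P_out/ω = 62447/125.7 = 497 N·m

497 N·m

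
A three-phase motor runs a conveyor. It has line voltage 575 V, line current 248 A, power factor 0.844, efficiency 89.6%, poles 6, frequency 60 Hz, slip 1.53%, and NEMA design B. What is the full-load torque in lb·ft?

P_in = √3·V·I·cosφ = 1.732 × 575 × 248 × 0.844 = 208454 W
P_out = η·P_in = 0.896 × 208454 = 186775 W
n_s = 120×60/6 = 1200 rpm; n = 1200×(1−0.0153) = 1182 rpm
ω = 2π×1182/60 = 123.8 rad/s
τ = P_out/ω = 186775/123.8 = 1509 N·m
In lb·ft: 1509/1.356 = 1110 lb·ft

1110 lb·ft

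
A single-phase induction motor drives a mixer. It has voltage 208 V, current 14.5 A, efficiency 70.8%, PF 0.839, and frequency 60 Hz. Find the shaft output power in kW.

1.79 kW

P_in = V·I·cosφ = 208 × 14.5 × 0.839 = 2530 W
P_out = η·P_in = 0.708 × 2530 = 1791 W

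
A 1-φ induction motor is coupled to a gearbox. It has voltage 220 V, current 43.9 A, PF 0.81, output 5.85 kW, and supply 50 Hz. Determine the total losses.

1970 W

P_in = V·I·cosφ = 220×43.9×0.81 = 7823 W
P_out = 5850 W
Losses = P_in − P_out = 7823 − 5850 = 1973 W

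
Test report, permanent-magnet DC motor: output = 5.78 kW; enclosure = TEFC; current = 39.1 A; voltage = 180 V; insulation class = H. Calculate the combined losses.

P_in = V·I = 180×39.1 = 7038 W
P_out = 5780 W
Losses = P_in − P_out = 7038 − 5780 = 1258 W

1.26 kW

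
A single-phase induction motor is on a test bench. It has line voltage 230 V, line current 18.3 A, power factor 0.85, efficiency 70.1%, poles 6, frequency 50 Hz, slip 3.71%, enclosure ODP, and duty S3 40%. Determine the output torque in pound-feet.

P_in = V·I·cosφ = 230 × 18.3 × 0.85 = 3578 W
P_out = η·P_in = 0.701 × 3578 = 2508 W
n_s = 120×50/6 = 1000 rpm; n = 1000×(1−0.0371) = 963 rpm
ω = 2π×963/60 = 100.8 rad/s
τ = P_out/ω = 2508/100.8 = 24.88 N·m
In lb·ft: 24.88/1.356 = 18.3 lb·ft

18.3 lb·ft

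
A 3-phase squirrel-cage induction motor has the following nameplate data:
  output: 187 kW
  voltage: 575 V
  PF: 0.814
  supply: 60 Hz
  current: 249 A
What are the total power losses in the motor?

P_in = √3·V·I·cosφ = 1.732×575×249×0.814 = 201855 W
P_out = 187000 W
Losses = P_in − P_out = 201855 − 187000 = 14855 W

14900 W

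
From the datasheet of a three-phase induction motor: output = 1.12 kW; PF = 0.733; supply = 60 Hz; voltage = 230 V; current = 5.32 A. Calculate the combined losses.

P_in = √3·V·I·cosφ = 1.732×230×5.32×0.733 = 1553 W
P_out = 1120 W
Losses = P_in − P_out = 1553 − 1120 = 433 W

433 W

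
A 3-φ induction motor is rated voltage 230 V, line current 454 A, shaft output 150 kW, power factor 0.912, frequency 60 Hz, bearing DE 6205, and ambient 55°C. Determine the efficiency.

P_out = 150 kW = 150000 W
P_in = √3·V_L·I_L·cosφ = 1.732 × 230 × 454 × 0.912 = 164940 W
η = P_out / P_in = 150000 / 164940 = 0.909 = 90.9%

90.9 %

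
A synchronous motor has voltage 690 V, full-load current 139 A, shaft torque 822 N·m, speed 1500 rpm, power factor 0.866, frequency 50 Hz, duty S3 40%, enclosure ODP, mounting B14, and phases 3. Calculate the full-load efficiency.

ω = 2π × 1500/60 = 157.1 rad/s; P_out = τω = 822 × 157.1 = 129136 W
P_in = √3·V_L·I_L·cosφ = 1.732 × 690 × 139 × 0.866 = 143857 W
η = P_out / P_in = 129136 / 143857 = 0.898 = 89.8%

89.8 %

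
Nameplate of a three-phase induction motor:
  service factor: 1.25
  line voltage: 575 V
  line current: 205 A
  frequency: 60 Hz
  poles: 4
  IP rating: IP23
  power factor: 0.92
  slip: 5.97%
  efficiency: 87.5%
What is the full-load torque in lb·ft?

684 lb·ft

P_in = √3·V·I·cosφ = 1.732 × 575 × 205 × 0.92 = 187827 W
P_out = η·P_in = 0.875 × 187827 = 164349 W
n_s = 120×60/4 = 1800 rpm; n = 1800×(1−0.0597) = 1693 rpm
ω = 2π×1693/60 = 177.3 rad/s
τ = P_out/ω = 164349/177.3 = 927 N·m
In lb·ft: 927/1.356 = 684 lb·ft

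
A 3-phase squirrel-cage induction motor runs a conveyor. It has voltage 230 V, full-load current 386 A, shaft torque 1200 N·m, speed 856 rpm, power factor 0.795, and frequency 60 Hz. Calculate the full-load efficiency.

88.0 %

ω = 2π × 856/60 = 89.64 rad/s; P_out = τω = 1200 × 89.64 = 107568 W
P_in = √3·V_L·I_L·cosφ = 1.732 × 230 × 386 × 0.795 = 122245 W
η = P_out / P_in = 107568 / 122245 = 0.880 = 88.0%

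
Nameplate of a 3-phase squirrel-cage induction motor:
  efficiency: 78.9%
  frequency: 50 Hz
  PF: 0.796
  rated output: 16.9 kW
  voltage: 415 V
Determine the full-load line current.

P_out = 16.9 kW = 16900 W
P_in = P_out / η = 16900 / 0.789 = 21420 W
I_L = P_in / (√3·V_L·cosφ) = 21420 / (1.732 × 415 × 0.796) = 37.4 A

37.4 A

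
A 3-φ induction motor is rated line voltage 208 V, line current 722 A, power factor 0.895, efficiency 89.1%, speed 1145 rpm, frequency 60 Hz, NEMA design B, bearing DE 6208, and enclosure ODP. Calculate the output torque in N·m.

1730 N·m

P_in = √3·V·I·cosφ = 1.732 × 208 × 722 × 0.895 = 232794 W
P_out = η·P_in = 0.891 × 232794 = 207419 W
n = 1145 rpm
ω = 2π×1145/60 = 119.9 rad/s
τ = P_out/ω = 207419/119.9 = 1730 N·m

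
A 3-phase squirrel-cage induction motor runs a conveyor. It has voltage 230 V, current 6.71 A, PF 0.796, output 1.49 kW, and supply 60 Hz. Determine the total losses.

P_in = √3·V·I·cosφ = 1.732×230×6.71×0.796 = 2128 W
P_out = 1490 W
Losses = P_in − P_out = 2128 − 1490 = 638 W

638 W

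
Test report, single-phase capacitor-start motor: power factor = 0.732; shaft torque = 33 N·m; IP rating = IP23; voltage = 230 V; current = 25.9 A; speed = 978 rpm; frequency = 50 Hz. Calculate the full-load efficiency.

77.5 %

ω = 2π × 978/60 = 102.4 rad/s; P_out = τω = 33 × 102.4 = 3379 W
P_in = V·I·cosφ = 230 × 25.9 × 0.732 = 4361 W
η = P_out / P_in = 3379 / 4361 = 0.775 = 77.5%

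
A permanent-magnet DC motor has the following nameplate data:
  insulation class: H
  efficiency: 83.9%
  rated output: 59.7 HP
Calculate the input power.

P_out = 59.7 × 746 = 44536 W
P_in = P_out/η = 44536/0.839 = 53082 W = 53.1 kW

53.1 kW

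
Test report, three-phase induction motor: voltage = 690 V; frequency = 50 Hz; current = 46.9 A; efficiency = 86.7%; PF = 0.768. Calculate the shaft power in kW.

P_in = √3·V·I·cosφ = 1.732 × 690 × 46.9 × 0.768 = 43046 W
P_out = η·P_in = 0.867 × 43046 = 37321 W

37.3 kW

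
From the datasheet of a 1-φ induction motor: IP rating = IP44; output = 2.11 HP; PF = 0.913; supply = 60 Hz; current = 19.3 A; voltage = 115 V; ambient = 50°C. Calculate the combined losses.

P_in = V·I·cosφ = 115×19.3×0.913 = 2026 W
P_out = 2.11×746 = 1574 W
Losses = P_in − P_out = 2026 − 1574 = 452 W

452 W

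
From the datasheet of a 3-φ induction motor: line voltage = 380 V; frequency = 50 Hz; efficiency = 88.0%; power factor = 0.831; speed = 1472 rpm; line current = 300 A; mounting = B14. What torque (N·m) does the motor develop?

P_in = √3·V·I·cosφ = 1.732 × 380 × 300 × 0.831 = 164079 W
P_out = η·P_in = 0.88 × 164079 = 144390 W
n = 1472 rpm
ω = 2π×1472/60 = 154.1 rad/s
τ = P_out/ω = 144390/154.1 = 937 N·m

937 N·m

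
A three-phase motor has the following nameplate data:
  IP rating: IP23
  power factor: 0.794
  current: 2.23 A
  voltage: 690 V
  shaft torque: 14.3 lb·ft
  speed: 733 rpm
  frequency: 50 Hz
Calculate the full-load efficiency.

70.3 %

τ = 14.3 lb·ft × 1.356 = 19.39 N·m
ω = 2π × 733/60 = 76.76 rad/s; P_out = τω = 19.39 × 76.76 = 1488 W
P_in = √3·V_L·I_L·cosφ = 1.732 × 690 × 2.23 × 0.794 = 2116 W
η = P_out / P_in = 1488 / 2116 = 0.703 = 70.3%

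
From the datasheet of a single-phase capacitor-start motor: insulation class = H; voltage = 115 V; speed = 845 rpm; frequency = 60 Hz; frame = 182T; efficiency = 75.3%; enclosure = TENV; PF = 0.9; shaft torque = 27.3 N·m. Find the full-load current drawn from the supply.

31 A

ω = 2π×845/60 = 88.49 rad/s; P_out = τω = 27.3 × 88.49 = 2416 W
P_in = P_out / η = 2416 / 0.753 = 3208 W
I = P_in / (V·cosφ) = 3208 / (115 × 0.9) = 31 A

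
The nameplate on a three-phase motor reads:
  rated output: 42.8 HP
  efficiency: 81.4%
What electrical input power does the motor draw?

P_out = 42.8 × 746 = 31929 W
P_in = P_out/η = 31929/0.814 = 39225 W = 39.2 kW

39.2 kW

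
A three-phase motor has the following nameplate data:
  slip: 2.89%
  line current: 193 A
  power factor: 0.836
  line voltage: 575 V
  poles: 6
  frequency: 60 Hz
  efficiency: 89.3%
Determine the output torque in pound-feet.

867 lb·ft

P_in = √3·V·I·cosφ = 1.732 × 575 × 193 × 0.836 = 160686 W
P_out = η·P_in = 0.893 × 160686 = 143493 W
n_s = 120×60/6 = 1200 rpm; n = 1200×(1−0.0289) = 1165 rpm
ω = 2π×1165/60 = 122 rad/s
τ = P_out/ω = 143493/122 = 1176 N·m
In lb·ft: 1176/1.356 = 867 lb·ft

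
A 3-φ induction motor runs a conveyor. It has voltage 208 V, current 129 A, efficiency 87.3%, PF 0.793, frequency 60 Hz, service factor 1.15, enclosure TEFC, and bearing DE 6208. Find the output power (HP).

P_in = √3·V·I·cosφ = 1.732 × 208 × 129 × 0.793 = 36853 W
P_out = η·P_in = 0.873 × 36853 = 32173 W
= 32173/746 = 43.1 HP

43.1 HP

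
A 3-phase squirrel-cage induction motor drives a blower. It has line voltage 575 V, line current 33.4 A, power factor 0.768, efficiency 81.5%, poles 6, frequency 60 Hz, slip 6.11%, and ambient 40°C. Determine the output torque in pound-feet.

P_in = √3·V·I·cosφ = 1.732 × 575 × 33.4 × 0.768 = 25546 W
P_out = η·P_in = 0.815 × 25546 = 20820 W
n_s = 120×60/6 = 1200 rpm; n = 1200×(1−0.0611) = 1127 rpm
ω = 2π×1127/60 = 118 rad/s
τ = P_out/ω = 20820/118 = 176.4 N·m
In lb·ft: 176.4/1.356 = 130 lb·ft

130 lb·ft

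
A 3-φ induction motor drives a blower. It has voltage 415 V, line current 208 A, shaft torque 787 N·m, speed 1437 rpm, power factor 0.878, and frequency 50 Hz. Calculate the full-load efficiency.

90.2 %

ω = 2π × 1437/60 = 150.5 rad/s; P_out = τω = 787 × 150.5 = 118444 W
P_in = √3·V_L·I_L·cosφ = 1.732 × 415 × 208 × 0.878 = 131266 W
η = P_out / P_in = 118444 / 131266 = 0.902 = 90.2%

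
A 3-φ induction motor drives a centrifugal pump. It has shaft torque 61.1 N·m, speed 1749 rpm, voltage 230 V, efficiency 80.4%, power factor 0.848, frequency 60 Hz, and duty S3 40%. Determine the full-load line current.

ω = 2π×1749/60 = 183.2 rad/s; P_out = τω = 61.1 × 183.2 = 11194 W
P_in = P_out / η = 11194 / 0.804 = 13923 W
I_L = P_in / (√3·V_L·cosφ) = 13923 / (1.732 × 230 × 0.848) = 41.2 A

41.2 A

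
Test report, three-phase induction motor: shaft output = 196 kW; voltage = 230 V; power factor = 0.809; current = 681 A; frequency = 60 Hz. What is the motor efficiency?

P_out = 196 kW = 196000 W
P_in = √3·V_L·I_L·cosφ = 1.732 × 230 × 681 × 0.809 = 219468 W
η = P_out / P_in = 196000 / 219468 = 0.893 = 89.3%

89.3 %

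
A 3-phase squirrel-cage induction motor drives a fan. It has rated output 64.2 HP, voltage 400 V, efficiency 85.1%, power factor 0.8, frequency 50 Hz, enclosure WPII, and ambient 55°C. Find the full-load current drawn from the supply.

P_out = 64.2 × 746 = 47893 W
P_in = P_out / η = 47893 / 0.851 = 56278 W
I_L = P_in / (√3·V_L·cosφ) = 56278 / (1.732 × 400 × 0.8) = 102 A

102 A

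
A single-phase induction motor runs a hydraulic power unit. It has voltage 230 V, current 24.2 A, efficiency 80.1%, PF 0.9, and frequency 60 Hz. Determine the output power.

4.01 kW

P_in = V·I·cosφ = 230 × 24.2 × 0.9 = 5009 W
P_out = η·P_in = 0.801 × 5009 = 4012 W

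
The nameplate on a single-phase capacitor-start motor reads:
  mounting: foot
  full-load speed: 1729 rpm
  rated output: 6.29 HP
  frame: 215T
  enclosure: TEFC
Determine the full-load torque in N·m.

P_out = 6.29 × 746 = 4692 W
ω = 2π × 1729/60 = 181.1 rad/s
τ = P_out/ω = 4692/181.1 = 25.9 N·m

25.9 N·m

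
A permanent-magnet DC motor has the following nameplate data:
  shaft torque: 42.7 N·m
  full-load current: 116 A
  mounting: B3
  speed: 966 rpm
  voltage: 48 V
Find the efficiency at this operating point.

77.6 %

ω = 2π × 966/60 = 101.2 rad/s; P_out = τω = 42.7 × 101.2 = 4321 W
P_in = V·I = 48 × 116 = 5568 W
η = P_out / P_in = 4321 / 5568 = 0.776 = 77.6%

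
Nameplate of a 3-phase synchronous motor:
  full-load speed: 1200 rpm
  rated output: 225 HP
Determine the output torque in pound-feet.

985 lb·ft

P_out = 225 × 746 = 167850 W
ω = 2π × 1200/60 = 125.7 rad/s
τ = P_out/ω = 167850/125.7 = 1335 N·m
In lb·ft: 1335/1.356 = 985 lb·ft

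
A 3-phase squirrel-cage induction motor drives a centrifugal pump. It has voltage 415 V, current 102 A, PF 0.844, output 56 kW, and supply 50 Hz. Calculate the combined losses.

5880 W

P_in = √3·V·I·cosφ = 1.732×415×102×0.844 = 61878 W
P_out = 56000 W
Losses = P_in − P_out = 61878 − 56000 = 5878 W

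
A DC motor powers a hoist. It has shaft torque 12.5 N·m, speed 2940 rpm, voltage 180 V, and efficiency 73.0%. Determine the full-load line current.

ω = 2π×2940/60 = 307.9 rad/s; P_out = τω = 12.5 × 307.9 = 3849 W
P_in = P_out / η = 3849 / 0.730 = 5273 W
I = P_in / V = 5273 / 180 = 29.3 A

29.3 A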